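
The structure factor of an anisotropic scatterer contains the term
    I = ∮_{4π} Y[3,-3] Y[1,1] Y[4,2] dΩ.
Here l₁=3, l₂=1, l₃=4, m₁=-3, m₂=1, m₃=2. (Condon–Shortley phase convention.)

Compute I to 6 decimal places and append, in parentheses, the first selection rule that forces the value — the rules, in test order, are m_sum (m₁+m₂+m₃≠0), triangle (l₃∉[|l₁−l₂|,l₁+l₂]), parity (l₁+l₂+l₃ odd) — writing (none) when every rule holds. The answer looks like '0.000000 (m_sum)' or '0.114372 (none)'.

Rules hold: Σm=0, L=8 even, 2≤4≤4.
N = 7·3·9 = 189
Δ = 0!·6!·2!/9! = 1/252
Racah Σ t=0..0: t=0:+1/36 = 1/36
⇒ 3j(3 1 4; 0 0 0)² = 4/63, sgn +1
Racah Σ t=0..0: t=0:+1/1440 = 1/1440
⇒ 3j(3 1 4; -3 1 2)² = 1/252, sgn +1
4πI² = N·(3j₀)²·(3jₘ)² = 1/21
I = +1·√(0.047619/4π) = 0.06155813
No selection rule forces the value: the integral is nonzero (none).

0.061558 (none)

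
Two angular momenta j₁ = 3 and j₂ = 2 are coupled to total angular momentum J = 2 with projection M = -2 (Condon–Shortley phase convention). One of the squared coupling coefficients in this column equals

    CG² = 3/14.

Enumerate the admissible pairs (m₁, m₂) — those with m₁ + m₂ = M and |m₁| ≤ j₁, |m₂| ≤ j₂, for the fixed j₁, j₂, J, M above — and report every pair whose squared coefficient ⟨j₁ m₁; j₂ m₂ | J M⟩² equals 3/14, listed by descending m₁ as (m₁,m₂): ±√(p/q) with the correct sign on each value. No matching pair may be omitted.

Admissible pairs with m₁+m₂ = M = -2: (-3,1), (-2,0), (-1,-1), (0,-2)
  (m₁,m₂)=(0,-2): CG² = 1/14, CG = +√(1/14)
  (m₁,m₂)=(-1,-1): CG² = 3/14, CG = −√(3/14)   ← matches the target
  (m₁,m₂)=(-2,0): CG² = 5/14, CG = +√(5/14)
  (m₁,m₂)=(-3,1): CG² = 5/14, CG = −√(5/14)
Pairs with CG² = 3/14: (-1,-1): −√(3/14)

(-1,-1): −√(3/14)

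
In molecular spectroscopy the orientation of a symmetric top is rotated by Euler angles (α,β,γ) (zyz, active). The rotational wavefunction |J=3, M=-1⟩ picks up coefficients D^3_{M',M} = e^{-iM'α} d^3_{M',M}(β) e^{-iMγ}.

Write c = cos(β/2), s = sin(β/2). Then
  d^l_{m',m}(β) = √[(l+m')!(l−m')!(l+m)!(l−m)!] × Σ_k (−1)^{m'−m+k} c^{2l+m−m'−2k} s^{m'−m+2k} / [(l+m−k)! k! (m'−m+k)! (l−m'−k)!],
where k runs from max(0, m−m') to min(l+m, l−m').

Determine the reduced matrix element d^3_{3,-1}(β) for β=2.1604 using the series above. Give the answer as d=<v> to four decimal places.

d^3_{3,-1}(β=2.1604) via the finite sum:
With c≡cos(β/2)=0.471152 and s≡sin(β/2)=0.882052, N=[720·1·2·24]^{1/2}=185.903201
Admissible k: 0..0 (factorial args all ≥0)
  k=0: (−1)^4·185.9032/(48)·0.4712^2·0.8821^4 = +0.520409
d^3_{3,-1}(2.1604) = +0.520409

d=0.5204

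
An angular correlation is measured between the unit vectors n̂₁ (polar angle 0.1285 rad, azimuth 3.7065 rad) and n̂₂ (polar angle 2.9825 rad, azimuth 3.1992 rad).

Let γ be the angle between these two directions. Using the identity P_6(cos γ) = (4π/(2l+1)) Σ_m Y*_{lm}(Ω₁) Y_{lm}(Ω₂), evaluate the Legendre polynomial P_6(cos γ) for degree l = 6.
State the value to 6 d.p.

0.335388

Term-by-term m-sum for l=6 (normalisation 4π/13 = 0.966644):
  [-6]  conj(Y_{6,-6})(Ω₁) = (-0.000002, -0.000001) ; Y_{6,-6}(Ω₂) = (0.000007, -0.000003) ; Δ = (-0.000000, 0.000000)
  [-5]  conj(Y_{6,-5})(Ω₁) = (0.000054, -0.000018) ; Y_{6,-5}(Ω₂) = (0.000158, -0.000047) ; Δ = (0.000000, -0.000000)
  [-4]  conj(Y_{6,-4})(Ω₁) = (-0.000601, 0.000729) ; Y_{6,-4}(Ω₂) = (0.002128, -0.000499) ; Δ = (-0.000001, 0.000002)
  [-3]  conj(Y_{6,-3})(Ω₁) = (0.001314, -0.010549) ; Y_{6,-3}(Ω₂) = (0.019458, -0.003397) ; Δ = (-0.000010, -0.000210)
  [-2]  conj(Y_{6,-2})(Ω₁) = (0.034747, 0.073619) ; Y_{6,-2}(Ω₂) = (0.120307, -0.013923) ; Δ = (0.005205, 0.008373)
  [-1]  conj(Y_{6,-1})(Ω₁) = (-0.328038, -0.207913) ; Y_{6,-1}(Ω₂) = (0.457890, -0.026407) ; Δ = (-0.155696, -0.086539)
  [+0]  conj(Y_{6,0})(Ω₁) = (0.848146, -0.000000) ; Y_{6,0}(Ω₂) = (0.763977, 0.000000) ; Δ = (0.647964, 0.000000)
  [+1]  conj(Y_{6,1})(Ω₁) = (0.328038, -0.207913) ; Y_{6,1}(Ω₂) = (-0.457890, -0.026407) ; Δ = (-0.155696, 0.086539)
  [+2]  conj(Y_{6,2})(Ω₁) = (0.034747, -0.073619) ; Y_{6,2}(Ω₂) = (0.120307, 0.013923) ; Δ = (0.005205, -0.008373)
  [+3]  conj(Y_{6,3})(Ω₁) = (-0.001314, -0.010549) ; Y_{6,3}(Ω₂) = (-0.019458, -0.003397) ; Δ = (-0.000010, 0.000210)
  [+4]  conj(Y_{6,4})(Ω₁) = (-0.000601, -0.000729) ; Y_{6,4}(Ω₂) = (0.002128, 0.000499) ; Δ = (-0.000001, -0.000002)
  [+5]  conj(Y_{6,5})(Ω₁) = (-0.000054, -0.000018) ; Y_{6,5}(Ω₂) = (-0.000158, -0.000047) ; Δ = (0.000000, 0.000000)
  [+6]  conj(Y_{6,6})(Ω₁) = (-0.000002, 0.000001) ; Y_{6,6}(Ω₂) = (0.000007, 0.000003) ; Δ = (-0.000000, -0.000000)
Σ over m = (0.346961, -0.000000); ×(4π/13) → (0.335388, -0.000000). Real part: 0.335388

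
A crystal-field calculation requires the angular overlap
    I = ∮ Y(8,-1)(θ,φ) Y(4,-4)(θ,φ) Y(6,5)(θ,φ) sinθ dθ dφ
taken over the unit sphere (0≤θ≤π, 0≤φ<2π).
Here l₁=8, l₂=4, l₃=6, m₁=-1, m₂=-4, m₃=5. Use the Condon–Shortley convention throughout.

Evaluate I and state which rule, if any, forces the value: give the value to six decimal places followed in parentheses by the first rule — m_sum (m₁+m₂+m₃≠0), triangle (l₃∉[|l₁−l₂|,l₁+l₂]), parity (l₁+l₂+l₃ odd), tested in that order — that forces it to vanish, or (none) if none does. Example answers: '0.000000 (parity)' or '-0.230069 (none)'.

0.028280 (none)

Rules hold: Σm=0, L=18 even, 4≤6≤12.
N = 17·9·13 = 1989
Δ = 6!·10!·2!/19! = 1/23279256
Racah Σ t=2..4: t=2:+1/1658880 t=3:−1/518400 t=4:+1/1658880 = -1/1382400
⇒ 3j(8 4 6; 0 0 0)² = 504/46189, sgn -1
Racah Σ t=0..0: t=0:+1/522547200 = 1/522547200
⇒ 3j(8 4 6; -1 -4 5)² = 35/75582, sgn -1
4πI² = N·(3j₀)²·(3jₘ)² = 8820/877591
I = +1·√(0.0100502/4π) = 0.02828025
No selection rule forces the value: the integral is nonzero (none).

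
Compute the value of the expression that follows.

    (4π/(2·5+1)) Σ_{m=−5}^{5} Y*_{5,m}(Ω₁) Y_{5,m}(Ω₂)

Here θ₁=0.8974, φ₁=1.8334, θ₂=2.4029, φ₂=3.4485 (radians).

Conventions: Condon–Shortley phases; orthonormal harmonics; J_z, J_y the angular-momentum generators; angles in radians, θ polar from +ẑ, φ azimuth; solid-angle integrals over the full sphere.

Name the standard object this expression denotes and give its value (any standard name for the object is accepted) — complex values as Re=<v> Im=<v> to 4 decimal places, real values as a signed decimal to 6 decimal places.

Legendre polynomial (addition theorem), -0.123734

This sum is the spherical-harmonic addition theorem: it equals the Legendre polynomial P_l(cos γ) of the angle γ between the two directions.
Summing Y*_{l m}(θ₁,φ₁)·Y_{l m}(θ₂,φ₂) over m ∈ [−5, 5]; prefactor 4π/(2·5+1) = 1.142397:
  term(m=-5) = -0.00191 - 0.00849j   from Y*(Ω₁)=-0.13100 + 0.03454j, Y(Ω₂)=-0.00233 + 0.06419j
  term(m=-4) = -0.07504 + 0.01344j   from Y*(Ω₁)=0.16994 + 0.29655j, Y(Ω₂)=-0.07505 + 0.21004j
  term(m=-3) = 0.02267 + 0.16952j   from Y*(Ω₁)=0.29287 - 0.29146j, Y(Ω₂)=-0.25053 + 0.32951j
  term(m=-2) = 0.03901 - 0.00347j   from Y*(Ω₁)=-0.09321 - 0.05401j, Y(Ω₂)=-0.29716 + 0.20938j
  term(m=-1) = -0.00115 - 0.02585j   from Y*(Ω₁)=0.08244 - 0.30668j, Y(Ω₂)=0.07768 - 0.02462j
  term(m=+0) = -0.07546 + 0.00000j   from Y*(Ω₁)=-0.19659 + 0.00000j, Y(Ω₂)=0.38387 + 0.00000j
  term(m=+1) = -0.00115 + 0.02585j   from Y*(Ω₁)=-0.08244 - 0.30668j, Y(Ω₂)=-0.07768 - 0.02462j
  term(m=+2) = 0.03901 + 0.00347j   from Y*(Ω₁)=-0.09321 + 0.05401j, Y(Ω₂)=-0.29716 - 0.20938j
  term(m=+3) = 0.02267 - 0.16952j   from Y*(Ω₁)=-0.29287 - 0.29146j, Y(Ω₂)=0.25053 + 0.32951j
  term(m=+4) = -0.07504 - 0.01344j   from Y*(Ω₁)=0.16994 - 0.29655j, Y(Ω₂)=-0.07505 - 0.21004j
  term(m=+5) = -0.00191 + 0.00849j   from Y*(Ω₁)=0.13100 + 0.03454j, Y(Ω₂)=0.00233 + 0.06419j
Accumulated sum -0.10831 + 0.00000j; after 4π/(2l+1) scaling, -0.12373 + 0.00000j ⇒ P_5 = -0.123734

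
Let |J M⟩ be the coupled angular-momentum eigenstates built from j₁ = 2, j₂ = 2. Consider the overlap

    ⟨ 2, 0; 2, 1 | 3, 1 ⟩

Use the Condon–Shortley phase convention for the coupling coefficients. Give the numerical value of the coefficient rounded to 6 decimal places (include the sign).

-0.447214  (= −√(1/5))

j₁+j₂−J=1  J+j₁−j₂=3  J−j₁+j₂=3  j₁+j₂+J+1=8
(j₁±m₁, j₂±m₂, J±M) = (2,2,3,1,4,2)
P² = 36/5
sum k=0..1:
  [0] +1/12 = 1/12
  [1] −1/4 = -1/4
S = -1/6
C² = P²·S² = 1/5 ; C = -0.447214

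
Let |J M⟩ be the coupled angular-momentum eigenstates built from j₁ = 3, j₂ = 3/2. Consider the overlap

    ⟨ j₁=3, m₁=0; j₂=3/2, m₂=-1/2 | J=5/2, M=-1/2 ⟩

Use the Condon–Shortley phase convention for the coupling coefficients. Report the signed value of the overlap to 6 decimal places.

-0.414039  (= −√(6/35))

j₁+j₂−J=2  J+j₁−j₂=4  J−j₁+j₂=1  j₁+j₂+J+1=8
(j₁±m₁, j₂±m₂, J±M) = (3,3,1,2,2,3)
P² = 216/35
sum k=0..1:
  [0] +1/12 = 1/12
  [1] −1/4 = -1/4
S = -1/6
C² = P²·S² = 6/35 ; C = -0.414039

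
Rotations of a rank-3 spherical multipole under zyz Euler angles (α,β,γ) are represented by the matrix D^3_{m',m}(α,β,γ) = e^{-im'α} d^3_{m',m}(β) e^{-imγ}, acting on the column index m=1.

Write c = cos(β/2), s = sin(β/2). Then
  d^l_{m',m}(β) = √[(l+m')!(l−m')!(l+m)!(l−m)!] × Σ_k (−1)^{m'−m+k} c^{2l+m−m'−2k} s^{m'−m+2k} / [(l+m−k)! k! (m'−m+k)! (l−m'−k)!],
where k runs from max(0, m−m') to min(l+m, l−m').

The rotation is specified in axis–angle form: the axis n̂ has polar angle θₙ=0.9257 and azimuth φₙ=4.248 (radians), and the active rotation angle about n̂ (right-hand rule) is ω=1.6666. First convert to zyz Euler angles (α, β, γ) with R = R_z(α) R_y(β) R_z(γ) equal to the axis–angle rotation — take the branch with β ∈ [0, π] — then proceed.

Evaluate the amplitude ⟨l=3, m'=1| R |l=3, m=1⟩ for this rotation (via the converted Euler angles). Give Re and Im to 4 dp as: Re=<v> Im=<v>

Re=-0.1684 Im=0.3966

Axis–angle → zyz. n̂ = (sinθₙcosφₙ, sinθₙsinφₙ, cosθₙ) = (-0.357872, -0.714420, +0.601275), ω = 1.6666.
R = I cosω + sinω [n̂]ₓ + (1−cosω) n̂n̂ᵀ gives
  R = [+0.044666, -0.318391, -0.946907; +0.878646, +0.463561, -0.114423; +0.475380, -0.826885, +0.300458]
β = atan2(√(R₁₃²+R₂₃²), R₃₃) = 1.265623; α = atan2(R₂₃, R₁₃) mod 2π = 3.261848; γ = atan2(R₃₂, −R₃₁) mod 2π = 4.190626
First d^3_{1,1}(β=1.2656), then the phase factors e^{-i(1)α} and e^{-i(1)γ}:
With c≡cos(β/2)=0.806368 and s≡sin(β/2)=0.591414, N=[24·2·24·2]^{1/2}=48.000000
k∈{0,1,2} keeps every argument non-negative
  k=0: (−1)^0·48.0000/(48)·0.8064^6·0.5914^0 = +0.274915
  k=1: (−1)^1·48.0000/(6)·0.8064^4·0.5914^2 = -1.183059
  k=2: (−1)^2·48.0000/(8)·0.8064^2·0.5914^4 = +0.477293
d^3_{1,1}(1.2656) = +0.274915 -1.183059 +0.477293 = -0.430851
D = (-0.992778+0.119966i)·(-0.430851)·(-0.498409+0.866942i) = -0.168379+0.396586i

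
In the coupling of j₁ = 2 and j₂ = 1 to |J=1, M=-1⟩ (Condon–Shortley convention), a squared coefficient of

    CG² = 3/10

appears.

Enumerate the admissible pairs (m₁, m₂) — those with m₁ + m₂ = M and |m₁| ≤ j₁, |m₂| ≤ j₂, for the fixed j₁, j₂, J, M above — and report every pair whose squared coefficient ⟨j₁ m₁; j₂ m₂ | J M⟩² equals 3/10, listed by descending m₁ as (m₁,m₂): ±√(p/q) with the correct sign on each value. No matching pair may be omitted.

Admissible pairs with m₁+m₂ = M = -1: (-2,1), (-1,0), (0,-1)
  (m₁,m₂)=(0,-1): CG² = 1/10, CG = +√(1/10)
  (m₁,m₂)=(-1,0): CG² = 3/10, CG = −√(3/10)   ← matches the target
  (m₁,m₂)=(-2,1): CG² = 3/5, CG = +√(3/5)
Pairs with CG² = 3/10: (-1,0): −√(3/10)

(-1,0): −√(3/10)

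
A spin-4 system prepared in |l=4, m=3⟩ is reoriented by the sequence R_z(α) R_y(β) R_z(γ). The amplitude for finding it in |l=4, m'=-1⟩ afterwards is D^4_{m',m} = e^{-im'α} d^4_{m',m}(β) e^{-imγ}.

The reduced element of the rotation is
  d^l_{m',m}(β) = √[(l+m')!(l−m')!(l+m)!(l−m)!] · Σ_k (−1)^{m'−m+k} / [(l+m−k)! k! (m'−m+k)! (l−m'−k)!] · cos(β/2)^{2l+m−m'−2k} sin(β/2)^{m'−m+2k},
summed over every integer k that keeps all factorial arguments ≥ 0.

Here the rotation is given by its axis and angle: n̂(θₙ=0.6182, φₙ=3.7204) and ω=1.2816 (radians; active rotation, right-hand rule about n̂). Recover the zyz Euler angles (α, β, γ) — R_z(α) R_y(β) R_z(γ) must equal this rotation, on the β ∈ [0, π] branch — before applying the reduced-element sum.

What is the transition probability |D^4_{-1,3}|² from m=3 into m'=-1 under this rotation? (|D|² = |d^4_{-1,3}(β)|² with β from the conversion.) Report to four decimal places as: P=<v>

P=0.0184

Axis–angle → zyz. n̂ = (sinθₙcosφₙ, sinθₙsinφₙ, cosθₙ) = (-0.485166, -0.317039, +0.814923), ω = 1.2816.
R = I cosω + sinω [n̂]ₓ + (1−cosω) n̂n̂ᵀ gives
  R = [+0.453441, -0.671131, -0.586494; +0.891033, +0.357031, +0.280337; +0.021254, -0.649701, +0.759892]
β = atan2(√(R₁₃²+R₂₃²), R₃₃) = 0.707649; α = atan2(R₂₃, R₁₃) mod 2π = 2.695709; γ = atan2(R₃₂, −R₃₁) mod 2π = 4.679687
D^4_{-1,3}(2.6957,0.7076,4.6797) = e^{-i·-1·2.6957}·d^4_{-1,3}(0.7076)·e^{-i·3·4.6797}. Compute d first:
c=cos(0.707649/2)=0.938054, s=sin(0.707649/2)=0.346488; N=√[6·120·5040·1]=1904.940944
The bounds max(0,m−m')=4 and min(l+m,l−m')=5 give 2 terms
  k=4: (−1)^0·1904.9409/(144)·0.9381^4·0.3465^4 = +0.147633
  k=5: (−1)^1·1904.9409/(240)·0.9381^2·0.3465^6 = -0.012085
d^4_{-1,3}(0.7076) = +0.147633 -0.012085 = +0.135548
|D^4_{-1,3}|² = |d^4_{-1,3}(β)|² = (+0.135548)² = 0.018373 (the z-rotation phases have unit modulus)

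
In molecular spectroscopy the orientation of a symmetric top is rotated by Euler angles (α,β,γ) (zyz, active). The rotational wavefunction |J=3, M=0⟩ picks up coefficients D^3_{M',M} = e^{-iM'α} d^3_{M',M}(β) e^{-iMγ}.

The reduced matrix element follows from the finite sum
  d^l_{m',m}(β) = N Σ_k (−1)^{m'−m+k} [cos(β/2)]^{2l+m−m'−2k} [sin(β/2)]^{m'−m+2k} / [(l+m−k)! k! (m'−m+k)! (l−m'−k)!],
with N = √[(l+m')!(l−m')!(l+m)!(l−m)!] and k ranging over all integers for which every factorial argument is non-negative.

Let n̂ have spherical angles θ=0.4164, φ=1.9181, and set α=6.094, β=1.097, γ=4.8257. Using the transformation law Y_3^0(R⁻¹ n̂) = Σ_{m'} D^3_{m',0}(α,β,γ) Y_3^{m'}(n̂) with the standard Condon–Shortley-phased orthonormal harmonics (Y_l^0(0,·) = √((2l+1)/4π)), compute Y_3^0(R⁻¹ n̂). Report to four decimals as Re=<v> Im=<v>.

Re=-0.2375 Im=0.0000

Need the full column D^3_{m',0} for m'=−3..3 at α=6.0940, β=1.0970, γ=4.8257.
cos(β/2)=0.853308, sin(β/2)=0.521408
d^3_{-3,0}: single k=3 term ⇒ +0.393881;  D = +0.332127-0.211739i
d^3_{-2,0}: k∈[2..3] ⇒ +0.789475 -0.294769 = +0.494705;  D = +0.459714-0.182748i
d^3_{-1,0}: k∈[1..3] ⇒ +0.817140 -0.915296 +0.113916 = +0.015760;  D = +0.015479-0.002964i
d^3_{0,0}: k∈[0..3] ⇒ +0.386041 -1.297239 +0.484355 -0.020094 = -0.446937;  D = -0.446937+0.000000i
d^3_{1,0}: k∈[0..2] ⇒ -0.817140 +0.915296 -0.113916 = -0.015760;  D = -0.015479-0.002964i
d^3_{2,0}: k∈[0..1] ⇒ +0.789475 -0.294769 = +0.494705;  D = +0.459714+0.182748i
d^3_{3,0}: single k=0 term ⇒ -0.393881;  D = -0.332127-0.211739i
Y_3^{m'}(θ=0.4164,φ=1.9181) and Σ D·Y over m':
  (+0.3321-0.2117i)·(+0.0238+0.0139i)  (+0.4597-0.1827i)·(-0.1175+0.0979i)  (+0.0155-0.0030i)·(-0.1416-0.3911i)  (-0.4469+0.0000i)·(+0.4034+0.0000i)  (-0.0155-0.0030i)·(+0.1416-0.3911i)  (+0.4597+0.1827i)·(-0.1175-0.0979i)  (-0.3321-0.2117i)·(-0.0238+0.0139i)
Y_3^0(R⁻¹ n̂) = -0.237509-0.000000i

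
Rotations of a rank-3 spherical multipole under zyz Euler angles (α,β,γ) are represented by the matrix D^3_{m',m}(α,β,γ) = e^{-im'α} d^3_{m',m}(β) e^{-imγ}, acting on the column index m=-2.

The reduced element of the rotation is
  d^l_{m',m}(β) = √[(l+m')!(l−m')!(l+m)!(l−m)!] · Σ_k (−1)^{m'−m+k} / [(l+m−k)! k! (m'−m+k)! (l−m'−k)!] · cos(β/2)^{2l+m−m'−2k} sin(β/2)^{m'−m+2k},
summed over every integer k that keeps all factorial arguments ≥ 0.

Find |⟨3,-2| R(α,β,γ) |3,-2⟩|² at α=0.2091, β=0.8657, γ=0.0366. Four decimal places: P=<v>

P=0.0014

Split into d^3_{-2,-2}(β=0.8657) × two z-phases.
c=cos(0.865700/2)=0.907774, s=sin(0.865700/2)=0.419460; N=√[1·120·1·120]=120.000000
Admissible k: 0..1 (factorial args all ≥0)
  k=0: (−1)^0·120.0000/(120)·0.9078^6·0.4195^0 = +0.559585
  k=1: (−1)^1·120.0000/(24)·0.9078^4·0.4195^2 = -0.597395
d^3_{-2,-2}(0.8657) = +0.559585 -0.597395 = -0.037809
|D^3_{-2,-2}|² = |d^3_{-2,-2}(β)|² = (-0.037809)² = 0.001430 (the z-rotation phases have unit modulus)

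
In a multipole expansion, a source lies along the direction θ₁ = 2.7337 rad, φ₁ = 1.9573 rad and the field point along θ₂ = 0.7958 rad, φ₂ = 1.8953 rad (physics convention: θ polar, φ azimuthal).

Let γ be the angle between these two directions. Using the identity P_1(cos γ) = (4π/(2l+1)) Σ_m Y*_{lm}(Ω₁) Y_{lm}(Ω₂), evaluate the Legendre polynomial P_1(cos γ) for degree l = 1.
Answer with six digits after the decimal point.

Expand P_1 via completeness: Σ_{m} conj(Y_{1,m}) at Ω₁ times Y_{1,m} at Ω₂ —
  term(m=-1) = (0.033763, 0.002096)   from Y*(Ω₁)=(-0.051661, 0.126939), Y(Ω₂)=(-0.078699, -0.233947)
  term(m=+0) = (-0.153340, -0.000000)   from Y*(Ω₁)=(-0.448517, -0.000000), Y(Ω₂)=(0.341882, 0.000000)
  term(m=+1) = (0.033763, -0.002096)   from Y*(Ω₁)=(0.051661, 0.126939), Y(Ω₂)=(0.078699, -0.233947)
Total Σ_m = (-0.085814, 0.000000). Multiply by 4.188790: (-0.359458, 0.000000). P_1(cos γ) = -0.359458

-0.359458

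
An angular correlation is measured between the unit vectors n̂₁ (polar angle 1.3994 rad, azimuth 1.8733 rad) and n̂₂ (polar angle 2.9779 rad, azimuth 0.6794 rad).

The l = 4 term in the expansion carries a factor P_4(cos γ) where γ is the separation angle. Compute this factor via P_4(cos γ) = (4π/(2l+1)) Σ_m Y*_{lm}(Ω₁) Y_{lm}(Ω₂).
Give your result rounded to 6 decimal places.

Expand P_4 via completeness: Σ_{m} conj(Y_{4,m}) at Ω₁ times Y_{4,m} at Ω₂ —
  m=-4: Y*=(0.147260, 0.390304)  Y=(-0.000284, -0.000128)  product (0.000008, -0.000130)
  m=-3: Y*=(0.160932, -0.125750)  Y=(0.002408, 0.004771)  product (0.000988, 0.000465)
  m=-2: Y*=(0.212743, 0.147114)  Y=(0.010868, -0.050495)  product (0.009741, -0.009144)
  m=-1: Y*=(0.066235, -0.212235)  Y=(-0.225698, 0.182290)  product (0.023739, 0.059975)
  m=+0: Y*=(0.228170, -0.000000)  Y=(0.736523, 0.000000)  product (0.168053, 0.000000)
  m=+1: Y*=(-0.066235, -0.212235)  Y=(0.225698, 0.182290)  product (0.023739, -0.059975)
  m=+2: Y*=(0.212743, -0.147114)  Y=(0.010868, 0.050495)  product (0.009741, 0.009144)
  m=+3: Y*=(-0.160932, -0.125750)  Y=(-0.002408, 0.004771)  product (0.000988, -0.000465)
  m=+4: Y*=(0.147260, -0.390304)  Y=(-0.000284, 0.000128)  product (0.000008, 0.000130)
Total Σ_m = (0.237004, 0.000000). Multiply by 1.396263: (0.330920, 0.000000). P_4(cos γ) = 0.330920

0.330920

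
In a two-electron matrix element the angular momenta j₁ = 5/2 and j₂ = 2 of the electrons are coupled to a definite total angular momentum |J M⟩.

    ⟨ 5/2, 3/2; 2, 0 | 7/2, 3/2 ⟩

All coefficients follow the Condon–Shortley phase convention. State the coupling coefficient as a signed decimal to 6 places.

+0.534522  (= +√(2/7))

j₁+j₂−J=1  J+j₁−j₂=4  J−j₁+j₂=3  j₁+j₂+J+1=9
(j₁±m₁, j₂±m₂, J±M) = (4,1,2,2,5,2)
P² = 512/7
sum k=0..1:
  [0] +1/12 = 1/12
  [1] −1/48 = -1/48
S = 1/16
C² = P²·S² = 2/7 ; C = +0.534522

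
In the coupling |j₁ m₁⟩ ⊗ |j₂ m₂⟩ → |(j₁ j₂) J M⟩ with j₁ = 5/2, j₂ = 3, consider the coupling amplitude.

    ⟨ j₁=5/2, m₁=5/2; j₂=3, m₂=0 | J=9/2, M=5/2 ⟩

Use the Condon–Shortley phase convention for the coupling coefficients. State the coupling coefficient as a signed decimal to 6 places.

+√(25/66) ≈ +0.615457

triangle: 1!×4!×5!/11! = 2880/39916800
(j±m)!: 5!×0!×3!×3!×7!×2! = 43545600
prefactor² = (2J+1)×Δ×N² = 345600/11
  k=0: +1/(0!×1!×0!×3!×4!×2!) = 1/288
Σ = 1/288  ⇒  CG² = 345600/11×(1/288)² = 25/66
CG = +√(25/66) = +0.615457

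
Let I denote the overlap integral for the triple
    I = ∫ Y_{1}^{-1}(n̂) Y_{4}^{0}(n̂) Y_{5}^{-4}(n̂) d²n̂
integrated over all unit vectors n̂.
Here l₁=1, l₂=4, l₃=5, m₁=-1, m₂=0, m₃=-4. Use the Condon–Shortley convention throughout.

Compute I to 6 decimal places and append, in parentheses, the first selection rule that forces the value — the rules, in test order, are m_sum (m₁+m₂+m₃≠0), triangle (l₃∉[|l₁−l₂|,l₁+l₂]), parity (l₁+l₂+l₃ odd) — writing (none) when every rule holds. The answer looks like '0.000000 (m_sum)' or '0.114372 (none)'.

m-sum = -1 + 0 − 4 = -5 ≠ 0 ⇒ I = 0

0.000000 (m_sum)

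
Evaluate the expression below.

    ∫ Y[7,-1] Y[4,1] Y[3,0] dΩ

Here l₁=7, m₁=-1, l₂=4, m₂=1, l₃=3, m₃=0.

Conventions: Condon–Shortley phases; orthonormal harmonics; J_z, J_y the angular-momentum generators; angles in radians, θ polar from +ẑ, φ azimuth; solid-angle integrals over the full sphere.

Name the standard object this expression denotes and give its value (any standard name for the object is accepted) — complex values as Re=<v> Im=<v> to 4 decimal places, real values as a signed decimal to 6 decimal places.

Gaunt coefficient, -0.225497

This is a Gaunt coefficient — the integral of a triple product of spherical harmonics over the sphere.
m-sum 0 ✓  L=14 even ✓  3≤3≤11 ✓
Π(2lᵢ+1) = 15×9×7 = 945
triangle coeff Δ(7,4,3) = 1/45045
Σ_t [4,4]: t=4:+1/20736 = 1/20736
(3j)²=35/1287 [(7 4 3; 0 0 0)], sign=-1
Σ_t [5,5]: t=5:−1/25920 = -1/25920
(3j)²=32/1287 [(7 4 3; -1 1 0)], sign=+1
⇒ 4πI² = 39200/61347
I = (-1)√(39200/61347/(4π)) = -0.22549735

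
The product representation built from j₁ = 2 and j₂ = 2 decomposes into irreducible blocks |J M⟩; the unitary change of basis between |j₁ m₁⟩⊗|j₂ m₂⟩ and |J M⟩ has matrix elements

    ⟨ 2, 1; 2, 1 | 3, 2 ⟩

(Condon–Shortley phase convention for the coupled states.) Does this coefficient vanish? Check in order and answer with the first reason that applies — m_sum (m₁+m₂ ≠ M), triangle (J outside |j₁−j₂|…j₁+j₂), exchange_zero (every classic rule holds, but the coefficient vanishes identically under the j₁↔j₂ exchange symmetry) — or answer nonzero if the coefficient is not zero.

exchange_zero

m-sum: m₁+m₂ = 1+1 = 2, M = 2  ✓
triangle: |j₁−j₂| = 0 ≤ J = 3 ≤ j₁+j₂ = 4  ✓
exchange: j₁=j₂ and m₁=m₂, and (−1)^(j₁+j₂−J) = (−1)^1 = −1 forces ⟨j₁m₁;j₂m₂|JM⟩ = −⟨j₂m₂;j₁m₁|JM⟩ = −⟨j₁m₁;j₂m₂|JM⟩ ⇒ the coefficient vanishes identically
Racah sum check: Σ_k collapses to 0 ⇒ CG = 0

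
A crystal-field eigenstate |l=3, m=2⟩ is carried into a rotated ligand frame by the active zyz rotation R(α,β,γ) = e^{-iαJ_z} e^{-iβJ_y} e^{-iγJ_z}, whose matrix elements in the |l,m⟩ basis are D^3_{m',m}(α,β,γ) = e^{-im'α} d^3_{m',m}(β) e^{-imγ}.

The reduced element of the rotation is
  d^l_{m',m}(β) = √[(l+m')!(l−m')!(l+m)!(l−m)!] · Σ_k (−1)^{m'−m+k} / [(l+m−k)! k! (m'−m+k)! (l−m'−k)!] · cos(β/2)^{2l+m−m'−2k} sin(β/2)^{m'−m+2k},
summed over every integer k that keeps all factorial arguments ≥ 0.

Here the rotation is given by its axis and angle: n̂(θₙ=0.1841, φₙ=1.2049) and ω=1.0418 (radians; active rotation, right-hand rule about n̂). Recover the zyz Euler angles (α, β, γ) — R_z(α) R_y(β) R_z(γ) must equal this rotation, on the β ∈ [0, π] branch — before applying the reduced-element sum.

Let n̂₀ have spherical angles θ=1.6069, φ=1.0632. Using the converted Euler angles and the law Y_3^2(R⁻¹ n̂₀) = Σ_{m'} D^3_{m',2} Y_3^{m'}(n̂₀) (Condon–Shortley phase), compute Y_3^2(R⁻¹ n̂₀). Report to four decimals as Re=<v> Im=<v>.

Axis–angle → zyz. n̂ = (sinθₙcosφₙ, sinθₙsinφₙ, cosθₙ) = (+0.065497, +0.170944, +0.983101), ω = 1.0418.
R = I cosω + sinω [n̂]ₓ + (1−cosω) n̂n̂ᵀ gives
  R = [+0.506792, -0.843179, +0.179473; +0.854271, +0.519142, +0.026699; -0.115684, +0.139788, +0.983401]
β = atan2(√(R₁₃²+R₂₃²), R₃₃) = 0.182458; α = atan2(R₂₃, R₁₃) mod 2π = 0.147679; γ = atan2(R₃₂, −R₃₁) mod 2π = 0.879471
Need the full column D^3_{m',2} for m'=−3..3 at α=0.1477, β=0.1825, γ=0.8795.
cos(β/2)=0.995842, sin(β/2)=0.091103
d^3_{-3,2}: single k=5 term ⇒ +0.000015;  D = +0.000004-0.000015i
d^3_{-2,2}: k∈[4..5] ⇒ +0.000342 -0.000001 = +0.000341;  D = +0.000036-0.000339i
d^3_{-1,2}: k∈[3..4] ⇒ +0.004723 -0.000020 = +0.004703;  D = -0.000190-0.004699i
d^3_{0,2}: k∈[2..3] ⇒ +0.044708 -0.000374 = +0.044334;  D = -0.008292-0.043551i
d^3_{1,2}: k∈[1..2] ⇒ +0.282152 -0.004723 = +0.277429;  D = -0.091426-0.261931i
d^3_{2,2}: k∈[0..1] ⇒ +0.975307 -0.040813 = +0.934494;  D = -0.434432-0.827375i
d^3_{3,2}: single k=0 term ⇒ -0.218554;  D = +0.128969+0.176445i
Y_3^{m'}(θ=1.6069,φ=1.0632) and Σ D·Y over m':
  (+0.0000-0.0000i)·(-0.4159+0.0200i)  (+0.0000-0.0003i)·(+0.0194+0.0313i)  (-0.0002-0.0047i)·(-0.1560+0.2804i)  (-0.0083-0.0436i)·(+0.0403+0.0000i)  (-0.0914-0.2619i)·(+0.1560+0.2804i)  (-0.4344-0.8274i)·(+0.0194-0.0313i)  (+0.1290+0.1764i)·(+0.4159+0.0200i)
Y_3^2(R⁻¹ n̂) = +0.075989+0.005921i

Re=0.0760 Im=0.0059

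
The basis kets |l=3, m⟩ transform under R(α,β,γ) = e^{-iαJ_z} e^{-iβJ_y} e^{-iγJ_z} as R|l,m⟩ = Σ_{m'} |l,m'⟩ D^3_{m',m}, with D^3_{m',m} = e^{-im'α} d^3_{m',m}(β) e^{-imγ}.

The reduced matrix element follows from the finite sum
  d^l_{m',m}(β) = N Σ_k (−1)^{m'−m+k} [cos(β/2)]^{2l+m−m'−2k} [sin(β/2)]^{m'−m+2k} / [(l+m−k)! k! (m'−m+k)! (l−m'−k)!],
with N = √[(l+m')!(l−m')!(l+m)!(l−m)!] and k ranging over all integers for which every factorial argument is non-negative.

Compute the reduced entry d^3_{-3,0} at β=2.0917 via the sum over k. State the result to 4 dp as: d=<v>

d^3_{-3,0}(β=2.0917) via the finite sum:
c=cos(2.091700/2)=0.501167, s=sin(2.091700/2)=0.865351; N=√[1·720·6·6]=160.996894
Admissible k: 3..3 (factorial args all ≥0)
  k=3: (−1)^0·160.9969/(36)·0.5012^3·0.8654^3 = +0.364786
d^3_{-3,0}(2.0917) = +0.364786

d=0.3648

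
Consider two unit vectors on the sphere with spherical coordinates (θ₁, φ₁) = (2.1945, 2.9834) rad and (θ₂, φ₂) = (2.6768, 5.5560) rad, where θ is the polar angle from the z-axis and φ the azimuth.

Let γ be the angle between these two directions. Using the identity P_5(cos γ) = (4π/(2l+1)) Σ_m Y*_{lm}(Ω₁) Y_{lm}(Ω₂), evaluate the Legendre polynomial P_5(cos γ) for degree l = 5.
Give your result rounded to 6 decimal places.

Expand P_5 via completeness: Σ_{m} conj(Y_{5,m}) at Ω₁ times Y_{5,m} at Ω₂ —
  m=-5: (-0.115009+0.116296i) × (-0.007393-0.003984i) = +0.001314-0.000401i  (running Σ = +0.001314-0.000401i)
  m=-4: (-0.300097+0.220081i) × (+0.051533-0.012221i) = -0.012775+0.015009i  (running Σ = -0.011462+0.014608i)
  m=-3: (-0.340668+0.175014i) × (-0.110629+0.158030i) = +0.010030-0.073197i  (running Σ = -0.001432-0.058590i)
  m=-2: (-0.014459+0.004734i) × (-0.049404-0.422423i) = +0.002714+0.005874i  (running Σ = +0.001282-0.052716i)
  m=-1: (+0.341985-0.054555i) × (+0.345558+0.307499i) = +0.134951+0.086308i  (running Σ = +0.136234+0.033592i)
  m=0: (+0.105684-0.000000i) × (+0.074036+0.000000i) = +0.007824+0.000000i  (running Σ = +0.144058+0.033592i)
  m=1: (-0.341985-0.054555i) × (-0.345558+0.307499i) = +0.134951-0.086308i  (running Σ = +0.279009-0.052716i)
  m=2: (-0.014459-0.004734i) × (-0.049404+0.422423i) = +0.002714-0.005874i  (running Σ = +0.281723-0.058590i)
  m=3: (+0.340668+0.175014i) × (+0.110629+0.158030i) = +0.010030+0.073197i  (running Σ = +0.291753+0.014608i)
  m=4: (-0.300097-0.220081i) × (+0.051533+0.012221i) = -0.012775-0.015009i  (running Σ = +0.278978-0.000401i)
  m=5: (+0.115009+0.116296i) × (+0.007393-0.003984i) = +0.001314+0.000401i  (running Σ = +0.280292-0.000000i)
Total Σ_m = +0.280292-0.000000i. Multiply by 1.142397: +0.320205-0.000000i. P_5(cos γ) = 0.320205

0.320205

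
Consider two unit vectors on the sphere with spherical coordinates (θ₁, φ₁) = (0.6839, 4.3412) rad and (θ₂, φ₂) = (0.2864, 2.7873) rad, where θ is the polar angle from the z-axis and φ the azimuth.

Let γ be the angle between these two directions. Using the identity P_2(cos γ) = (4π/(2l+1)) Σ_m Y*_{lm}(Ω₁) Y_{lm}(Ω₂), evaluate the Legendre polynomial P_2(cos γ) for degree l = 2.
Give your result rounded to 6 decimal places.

Expand P_2 via completeness: Σ_{m} conj(Y_{2,m}) at Ω₁ times Y_{2,m} at Ω₂ —
  m=-2: Y*=-0.11362 + 0.10425j  Y=0.02341 + 0.02006j  product -0.00475 + 0.00016j
  m=-1: Y*=-0.13723 - 0.35258j  Y=-0.19635 - 0.07263j  product 0.00134 + 0.07920j
  m=+0: Y*=0.25307 + 0.00000j  Y=0.55527 + 0.00000j  product 0.14052 + 0.00000j
  m=+1: Y*=0.13723 - 0.35258j  Y=0.19635 - 0.07263j  product 0.00134 - 0.07920j
  m=+2: Y*=-0.11362 - 0.10425j  Y=0.02341 - 0.02006j  product -0.00475 - 0.00016j
Σ over m = 0.13370 + 0.00000j; ×(4π/5) → 0.33602 + 0.00000j. Real part: 0.336022

0.336022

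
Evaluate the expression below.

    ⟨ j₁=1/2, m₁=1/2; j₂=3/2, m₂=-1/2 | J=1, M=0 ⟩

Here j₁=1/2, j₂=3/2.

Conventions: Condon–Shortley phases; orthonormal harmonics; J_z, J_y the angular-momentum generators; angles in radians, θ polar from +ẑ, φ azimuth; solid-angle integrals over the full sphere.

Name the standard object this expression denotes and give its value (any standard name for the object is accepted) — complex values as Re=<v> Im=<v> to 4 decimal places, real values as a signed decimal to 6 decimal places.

Clebsch–Gordan coefficient, +√(1/2) ≈ +0.707107

This is a Clebsch–Gordan (vector-coupling) coefficient.
j₁+j₂−J=1  J+j₁−j₂=0  J−j₁+j₂=2  j₁+j₂+J+1=4
(j₁±m₁, j₂±m₂, J±M) = (1,0,1,2,1,1)
P² = 1/2
sum k=0..0:
  [0] +1/1 = 1
S = 1
C² = P²·S² = 1/2 ; C = +0.707107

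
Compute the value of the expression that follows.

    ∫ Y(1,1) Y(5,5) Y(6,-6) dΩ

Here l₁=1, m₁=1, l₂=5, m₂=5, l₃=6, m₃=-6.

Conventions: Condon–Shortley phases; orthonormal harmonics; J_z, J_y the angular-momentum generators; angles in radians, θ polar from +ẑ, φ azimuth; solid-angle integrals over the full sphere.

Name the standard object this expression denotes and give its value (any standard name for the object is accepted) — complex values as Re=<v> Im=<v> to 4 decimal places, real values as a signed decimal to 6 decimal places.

This is a Gaunt coefficient — the integral of a triple product of spherical harmonics over the sphere.
m-sum 0 ✓  L=12 even ✓  4≤6≤6 ✓
Π(2lᵢ+1) = 3×11×13 = 429
triangle coeff Δ(1,5,6) = 1/858
Σ_t [0,0]: t=0:+1/14400 = 1/14400
(3j)²=6/143 [(1 5 6; 0 0 0)], sign=+1
Σ_t [0,0]: t=0:+1/7257600 = 1/7257600
(3j)²=1/13 [(1 5 6; 1 5 -6)], sign=+1
⇒ 4πI² = 18/13
I = (+1)√(18/13/(4π)) = 0.33194004

Gaunt coefficient, +0.331940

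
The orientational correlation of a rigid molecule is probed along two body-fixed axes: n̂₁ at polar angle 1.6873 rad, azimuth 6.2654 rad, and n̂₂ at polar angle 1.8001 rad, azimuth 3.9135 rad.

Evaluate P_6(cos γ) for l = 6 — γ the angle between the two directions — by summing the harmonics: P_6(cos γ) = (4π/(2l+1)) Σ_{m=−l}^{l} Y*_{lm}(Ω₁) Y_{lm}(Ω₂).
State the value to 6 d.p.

Term-by-term m-sum for l=6 (normalisation 4π/13 = 0.966644):
  [-6]  conj(Y_{6,-6})(Ω₁) = (0.461127, -0.049395) ; Y_{6,-6}(Ω₂) = (-0.033314, 0.410661) ; Δ = (0.004923, 0.191013)
  [-5]  conj(Y_{6,-5})(Ω₁) = (-0.187275, 0.016698) ; Y_{6,-5}(Ω₂) = (-0.250902, 0.219147) ; Δ = (0.043328, -0.045230)
  [-4]  conj(Y_{6,-4})(Ω₁) = (-0.294852, 0.021012) ; Y_{6,-4}(Ω₂) = (0.138312, 0.007471) ; Δ = (-0.040939, 0.000703)
  [-3]  conj(Y_{6,-3})(Ω₁) = (0.211238, -0.011281) ; Y_{6,-3}(Ω₂) = (0.225406, 0.244432) ; Δ = (0.050372, 0.049090)
  [-2]  conj(Y_{6,-2})(Ω₁) = (0.244932, -0.008716) ; Y_{6,-2}(Ω₂) = (0.001318, -0.048819) ; Δ = (-0.000103, -0.011969)
  [-1]  conj(Y_{6,-1})(Ω₁) = (-0.218790, 0.003892) ; Y_{6,-1}(Ω₂) = (0.231202, -0.225046) ; Δ = (-0.049709, 0.050137)
  [+0]  conj(Y_{6,0})(Ω₁) = (-0.231277, -0.000000) ; Y_{6,0}(Ω₂) = (-0.024419, 0.000000) ; Δ = (0.005648, 0.000000)
  [+1]  conj(Y_{6,1})(Ω₁) = (0.218790, 0.003892) ; Y_{6,1}(Ω₂) = (-0.231202, -0.225046) ; Δ = (-0.049709, -0.050137)
  [+2]  conj(Y_{6,2})(Ω₁) = (0.244932, 0.008716) ; Y_{6,2}(Ω₂) = (0.001318, 0.048819) ; Δ = (-0.000103, 0.011969)
  [+3]  conj(Y_{6,3})(Ω₁) = (-0.211238, -0.011281) ; Y_{6,3}(Ω₂) = (-0.225406, 0.244432) ; Δ = (0.050372, -0.049090)
  [+4]  conj(Y_{6,4})(Ω₁) = (-0.294852, -0.021012) ; Y_{6,4}(Ω₂) = (0.138312, -0.007471) ; Δ = (-0.040939, -0.000703)
  [+5]  conj(Y_{6,5})(Ω₁) = (0.187275, 0.016698) ; Y_{6,5}(Ω₂) = (0.250902, 0.219147) ; Δ = (0.043328, 0.045230)
  [+6]  conj(Y_{6,6})(Ω₁) = (0.461127, 0.049395) ; Y_{6,6}(Ω₂) = (-0.033314, -0.410661) ; Δ = (0.004923, -0.191013)
Σ over m = (0.021394, -0.000000); ×(4π/13) → (0.020680, -0.000000). Real part: 0.020680

0.020680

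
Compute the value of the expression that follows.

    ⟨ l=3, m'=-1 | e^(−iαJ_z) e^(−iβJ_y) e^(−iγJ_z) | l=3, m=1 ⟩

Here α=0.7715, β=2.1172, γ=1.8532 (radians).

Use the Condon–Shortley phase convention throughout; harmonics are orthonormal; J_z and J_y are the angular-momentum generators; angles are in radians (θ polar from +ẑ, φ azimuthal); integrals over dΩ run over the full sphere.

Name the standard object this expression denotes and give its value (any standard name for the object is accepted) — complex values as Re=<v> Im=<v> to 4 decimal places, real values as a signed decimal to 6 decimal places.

Wigner D-matrix element, Re=-0.1915 Im=0.3599

This is a Wigner D-matrix element — the rotation-matrix element ⟨l m'| R(α,β,γ) |l m⟩ in the angular-momentum basis.
First d^3_{-1,1}(β=2.1172), then the phase factors e^{-i(-1)α} and e^{-i(1)γ}:
Half-angle: c=0.490093, s=0.871670. N=√(2·24·24·2)=48.000000
Admissible k: 2..4 (factorial args all ≥0)
  k=2: (−1)^0·48.0000/(8)·0.4901^4·0.8717^2 = +0.263008
  k=3: (−1)^1·48.0000/(6)·0.4901^2·0.8717^4 = -1.109317
  k=4: (−1)^2·48.0000/(48)·0.4901^0·0.8717^6 = +0.438645
d^3_{-1,1}(2.1172) = +0.263008 -1.109317 +0.438645 = -0.407664
Attach z-rotation phases: D = e^{-i(-1)(0.7715)}·(-0.407664)·e^{-i(1)(1.8532)} = -0.191532+0.359868i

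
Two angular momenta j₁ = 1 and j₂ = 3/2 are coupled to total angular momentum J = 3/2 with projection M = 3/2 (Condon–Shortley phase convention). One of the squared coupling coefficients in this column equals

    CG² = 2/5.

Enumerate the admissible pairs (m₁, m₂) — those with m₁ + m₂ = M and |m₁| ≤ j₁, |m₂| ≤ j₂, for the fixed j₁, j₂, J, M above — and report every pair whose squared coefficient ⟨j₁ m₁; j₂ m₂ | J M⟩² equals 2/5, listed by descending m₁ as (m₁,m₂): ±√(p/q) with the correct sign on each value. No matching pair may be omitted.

Admissible pairs with m₁+m₂ = M = 3/2: (0,3/2), (1,1/2)
  (m₁,m₂)=(1,1/2): CG² = 2/5, CG = +√(2/5)   ← matches the target
  (m₁,m₂)=(0,3/2): CG² = 3/5, CG = −√(3/5)
Pairs with CG² = 2/5: (1,1/2): +√(2/5)

(1,1/2): +√(2/5)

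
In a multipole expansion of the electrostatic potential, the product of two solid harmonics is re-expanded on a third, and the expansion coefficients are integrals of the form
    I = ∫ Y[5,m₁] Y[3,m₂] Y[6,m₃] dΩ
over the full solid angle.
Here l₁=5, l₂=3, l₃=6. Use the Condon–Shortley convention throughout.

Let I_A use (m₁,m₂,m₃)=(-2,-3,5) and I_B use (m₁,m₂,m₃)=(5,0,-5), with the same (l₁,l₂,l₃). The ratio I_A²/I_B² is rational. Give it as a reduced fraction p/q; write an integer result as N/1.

Same 5,3,6: normalisation and zero-m 3j drop out of the ratio.
A: Δ: 2! 8! 4! / 15! → 1/675675; sum: t=0:+1/241920 = 1/241920; 3j²(5 3 6; -2 -3 5) = Δ·Π!·Σ² = 2/91  (sign -1)
B: Δ: 2! 8! 4! / 15! → 1/675675; sum: t=0:+1/483840 = 1/483840; 3j²(5 3 6; 5 0 -5) = Δ·Π!·Σ² = 3/91  (sign -1)
I_A²/I_B² = (2/91)/(3/91) = 2/3

2/3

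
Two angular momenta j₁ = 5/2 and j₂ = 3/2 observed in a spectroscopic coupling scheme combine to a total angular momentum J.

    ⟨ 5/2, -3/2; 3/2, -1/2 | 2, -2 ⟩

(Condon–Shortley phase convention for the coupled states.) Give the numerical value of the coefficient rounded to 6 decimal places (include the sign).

-0.617213  (= −√(8/21))

triangle: 2!*3!*1!/7! = 12/5040
(j±m)!: 1!*4!*1!*2!*0!*4! = 1152
prefactor² = (2J+1)*Δ*N² = 96/7
  k=1: −1/(1!*1!*3!*0!*0!*1!) = -1/6
Σ = -1/6  ⇒  CG² = 96/7*(-1/6)² = 8/21
CG = −√(8/21) = -0.617213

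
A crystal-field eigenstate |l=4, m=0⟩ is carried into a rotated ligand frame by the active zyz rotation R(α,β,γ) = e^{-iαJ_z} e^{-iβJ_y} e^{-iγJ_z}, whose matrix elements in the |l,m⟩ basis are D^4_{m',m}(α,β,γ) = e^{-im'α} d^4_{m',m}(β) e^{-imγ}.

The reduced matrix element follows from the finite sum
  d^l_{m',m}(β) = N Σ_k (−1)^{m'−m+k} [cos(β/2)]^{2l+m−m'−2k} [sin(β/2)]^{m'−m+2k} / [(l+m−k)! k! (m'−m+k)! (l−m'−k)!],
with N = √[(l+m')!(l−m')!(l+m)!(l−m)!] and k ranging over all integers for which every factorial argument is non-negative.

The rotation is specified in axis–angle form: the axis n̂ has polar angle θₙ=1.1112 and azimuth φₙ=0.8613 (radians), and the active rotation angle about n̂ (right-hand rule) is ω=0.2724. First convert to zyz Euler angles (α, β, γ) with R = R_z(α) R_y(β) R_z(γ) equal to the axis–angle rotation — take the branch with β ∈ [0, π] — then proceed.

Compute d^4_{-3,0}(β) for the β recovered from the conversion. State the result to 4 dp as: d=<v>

Axis–angle → zyz. n̂ = (sinθₙcosφₙ, sinθₙsinφₙ, cosθₙ) = (+0.583852, +0.679962, +0.443586), ω = 0.2724.
R = I cosω + sinω [n̂]ₓ + (1−cosω) n̂n̂ᵀ gives
  R = [+0.975697, -0.104706, +0.192489; +0.133982, +0.980176, -0.145960; -0.173390, +0.168203, +0.970383]
β = atan2(√(R₁₃²+R₂₃²), R₃₃) = 0.243984; α = atan2(R₂₃, R₁₃) mod 2π = 5.634407; γ = atan2(R₃₂, −R₃₁) mod 2π = 0.770214
d^4_{-3,0}(β=0.2440) via the finite sum:
Half-angle: c=0.992568, s=0.121690. N=√(1·5040·24·24)=1703.830978
The bounds max(0,m−m')=3 and min(l+m,l−m')=4 give 2 terms
  k=3: (−1)^0·1703.8310/(144)·0.9926^5·0.1217^3 = +0.020541
  k=4: (−1)^1·1703.8310/(144)·0.9926^3·0.1217^5 = -0.000309
d^4_{-3,0}(0.2440) = +0.020541 -0.000309 = +0.020233

d=0.0202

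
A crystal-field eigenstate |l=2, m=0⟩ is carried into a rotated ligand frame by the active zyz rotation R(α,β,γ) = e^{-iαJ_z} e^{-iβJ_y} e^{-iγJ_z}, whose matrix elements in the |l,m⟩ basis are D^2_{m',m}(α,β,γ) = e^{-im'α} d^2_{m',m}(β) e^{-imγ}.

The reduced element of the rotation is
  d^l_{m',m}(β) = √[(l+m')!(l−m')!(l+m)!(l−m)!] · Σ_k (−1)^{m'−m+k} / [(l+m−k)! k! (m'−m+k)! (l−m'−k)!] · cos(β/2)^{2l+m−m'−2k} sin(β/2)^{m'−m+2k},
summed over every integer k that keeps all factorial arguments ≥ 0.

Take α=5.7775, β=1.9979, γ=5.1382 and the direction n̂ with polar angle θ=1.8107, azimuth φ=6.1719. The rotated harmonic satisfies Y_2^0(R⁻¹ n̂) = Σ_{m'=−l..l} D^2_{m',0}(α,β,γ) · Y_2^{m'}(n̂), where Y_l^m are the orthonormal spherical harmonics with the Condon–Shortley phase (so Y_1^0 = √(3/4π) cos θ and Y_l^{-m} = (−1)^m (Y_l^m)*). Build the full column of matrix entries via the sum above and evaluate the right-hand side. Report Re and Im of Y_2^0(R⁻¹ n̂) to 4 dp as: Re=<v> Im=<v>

Re=0.4762 Im=0.0000

Need the full column D^2_{m',0} for m'=−2..2 at α=5.7775, β=1.9979, γ=5.1382.
cos(β/2)=0.541186, sin(β/2)=0.840903
d^2_{-2,0}: single k=2 term ⇒ +0.507294;  D = +0.269221-0.429962i
d^2_{-1,0}: k∈[1..2] ⇒ +0.326483 -0.788242 = -0.461760;  D = -0.403967+0.223680i
d^2_{0,0}: k∈[0..2] ⇒ +0.085780 -0.828408 +0.500016 = -0.242612;  D = -0.242612+0.000000i
d^2_{1,0}: k∈[0..1] ⇒ -0.326483 +0.788242 = +0.461760;  D = +0.403967+0.223680i
d^2_{2,0}: single k=0 term ⇒ +0.507294;  D = +0.269221+0.429962i
Y_2^{m'}(θ=1.8107,φ=6.1719) and Σ D·Y over m':
  (+0.2692-0.4300i)·(+0.3555+0.0805i)  (-0.4040+0.2237i)·(-0.1772-0.0198i)  (-0.2426+0.0000i)·(-0.2620+0.0000i)  (+0.4040+0.2237i)·(+0.1772-0.0198i)  (+0.2692+0.4300i)·(+0.3555-0.0805i)
Y_2^0(R⁻¹ n̂) = +0.476171+0.000000i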